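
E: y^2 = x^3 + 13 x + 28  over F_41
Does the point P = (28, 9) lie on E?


Check whether y^2 = x^3 + 13 x + 28 (mod 41) for (x, y) = (28, 9).
LHS: y^2 = 9^2 mod 41 = 40
RHS: x^3 + 13 x + 28 = 28^3 + 13*28 + 28 mod 41 = 40
LHS = RHS

Yes, on the curve


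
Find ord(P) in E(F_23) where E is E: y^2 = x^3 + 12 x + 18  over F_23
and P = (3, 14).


Compute successive multiples of P until we hit O:
  1P = (3, 14)
  2P = (7, 10)
  3P = (14, 20)
  4P = (12, 2)
  5P = (20, 1)
  6P = (13, 18)
  7P = (9, 2)
  8P = (15, 10)
  ... (continuing to 29P)
  29P = O

ord(P) = 29


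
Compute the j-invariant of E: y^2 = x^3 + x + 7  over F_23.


Delta = -16(4 a^3 + 27 b^2) mod 23 = 20
-1728 * (4 a)^3 = -1728 * (4*1)^3 mod 23 = 15
j = 15 * 20^(-1) mod 23 = 18

j = 18 (mod 23)


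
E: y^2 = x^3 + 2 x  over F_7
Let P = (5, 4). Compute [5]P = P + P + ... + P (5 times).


k = 5 = 101_2 (binary, LSB first: 101)
Double-and-add from P = (5, 4):
  bit 0 = 1: acc = O + (5, 4) = (5, 4)
  bit 1 = 0: acc unchanged = (5, 4)
  bit 2 = 1: acc = (5, 4) + (0, 0) = (6, 5)

5P = (6, 5)


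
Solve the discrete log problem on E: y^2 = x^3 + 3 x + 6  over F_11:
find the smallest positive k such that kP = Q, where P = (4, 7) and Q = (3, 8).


Enumerate multiples of P until we hit Q = (3, 8):
  1P = (4, 7)
  2P = (6, 3)
  3P = (5, 6)
  4P = (3, 3)
  5P = (9, 6)
  6P = (2, 8)
  7P = (8, 6)
  8P = (8, 5)
  9P = (2, 3)
  10P = (9, 5)
  11P = (3, 8)
Match found at i = 11.

k = 11


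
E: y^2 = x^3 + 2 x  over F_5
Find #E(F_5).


For each x in F_5, count y with y^2 = x^3 + 2 x + 0 mod 5:
  x = 0: RHS = 0, y in [0]  -> 1 point(s)
Affine points: 1. Add the point at infinity: total = 2.

#E(F_5) = 2


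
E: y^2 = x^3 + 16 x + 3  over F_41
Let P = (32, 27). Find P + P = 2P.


Doubling: s = (3 x1^2 + a) / (2 y1)
s = (3*32^2 + 16) / (2*27) mod 41 = 1
x3 = s^2 - 2 x1 mod 41 = 1^2 - 2*32 = 19
y3 = s (x1 - x3) - y1 mod 41 = 1 * (32 - 19) - 27 = 27

2P = (19, 27)


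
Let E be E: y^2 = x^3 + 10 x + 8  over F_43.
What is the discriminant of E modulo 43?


4 a^3 + 27 b^2 = 4*10^3 + 27*8^2 = 4000 + 1728 = 5728
Delta = -16 * (5728) = -91648
Delta mod 43 = 28

Delta = 28 (mod 43)


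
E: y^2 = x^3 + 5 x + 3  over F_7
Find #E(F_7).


For each x in F_7, count y with y^2 = x^3 + 5 x + 3 mod 7:
  x = 1: RHS = 2, y in [3, 4]  -> 2 point(s)
  x = 2: RHS = 0, y in [0]  -> 1 point(s)
  x = 6: RHS = 4, y in [2, 5]  -> 2 point(s)
Affine points: 5. Add the point at infinity: total = 6.

#E(F_7) = 6


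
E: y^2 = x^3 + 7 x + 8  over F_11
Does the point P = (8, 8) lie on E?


Check whether y^2 = x^3 + 7 x + 8 (mod 11) for (x, y) = (8, 8).
LHS: y^2 = 8^2 mod 11 = 9
RHS: x^3 + 7 x + 8 = 8^3 + 7*8 + 8 mod 11 = 4
LHS != RHS

No, not on the curve


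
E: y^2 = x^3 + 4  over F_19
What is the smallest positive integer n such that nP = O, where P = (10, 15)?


Compute successive multiples of P until we hit O:
  1P = (10, 15)
  2P = (4, 7)
  3P = (11, 9)
  4P = (15, 15)
  5P = (13, 4)
  6P = (1, 9)
  7P = (0, 17)
  8P = (6, 7)
  ... (continuing to 21P)
  21P = O

ord(P) = 21


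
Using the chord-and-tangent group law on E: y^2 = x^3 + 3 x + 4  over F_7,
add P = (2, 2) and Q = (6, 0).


P != Q, so use the chord formula.
s = (y2 - y1) / (x2 - x1) = (5) / (4) mod 7 = 3
x3 = s^2 - x1 - x2 mod 7 = 3^2 - 2 - 6 = 1
y3 = s (x1 - x3) - y1 mod 7 = 3 * (2 - 1) - 2 = 1

P + Q = (1, 1)


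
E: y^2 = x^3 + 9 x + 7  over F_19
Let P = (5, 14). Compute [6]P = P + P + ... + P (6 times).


k = 6 = 110_2 (binary, LSB first: 011)
Double-and-add from P = (5, 14):
  bit 0 = 0: acc unchanged = O
  bit 1 = 1: acc = O + (18, 4) = (18, 4)
  bit 2 = 1: acc = (18, 4) + (9, 0) = (18, 15)

6P = (18, 15)


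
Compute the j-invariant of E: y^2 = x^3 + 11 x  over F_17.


Delta = -16(4 a^3 + 27 b^2) mod 17 = 3
-1728 * (4 a)^3 = -1728 * (4*11)^3 mod 17 = 16
j = 16 * 3^(-1) mod 17 = 11

j = 11 (mod 17)


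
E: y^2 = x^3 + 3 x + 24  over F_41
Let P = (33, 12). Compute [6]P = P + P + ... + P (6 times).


k = 6 = 110_2 (binary, LSB first: 011)
Double-and-add from P = (33, 12):
  bit 0 = 0: acc unchanged = O
  bit 1 = 1: acc = O + (25, 12) = (25, 12)
  bit 2 = 1: acc = (25, 12) + (23, 1) = (13, 13)

6P = (13, 13)


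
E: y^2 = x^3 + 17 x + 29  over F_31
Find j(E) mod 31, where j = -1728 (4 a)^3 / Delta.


Delta = -16(4 a^3 + 27 b^2) mod 31 = 9
-1728 * (4 a)^3 = -1728 * (4*17)^3 mod 31 = 23
j = 23 * 9^(-1) mod 31 = 6

j = 6 (mod 31)


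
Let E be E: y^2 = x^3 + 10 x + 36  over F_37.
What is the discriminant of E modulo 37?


4 a^3 + 27 b^2 = 4*10^3 + 27*36^2 = 4000 + 34992 = 38992
Delta = -16 * (38992) = -623872
Delta mod 37 = 22

Delta = 22 (mod 37)


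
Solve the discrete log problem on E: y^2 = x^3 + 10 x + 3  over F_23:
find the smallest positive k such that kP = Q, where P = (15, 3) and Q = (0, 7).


Enumerate multiples of P until we hit Q = (0, 7):
  1P = (15, 3)
  2P = (2, 13)
  3P = (7, 5)
  4P = (14, 14)
  5P = (0, 16)
  6P = (11, 15)
  7P = (6, 16)
  8P = (18, 9)
  9P = (17, 16)
  10P = (16, 2)
  11P = (16, 21)
  12P = (17, 7)
  13P = (18, 14)
  14P = (6, 7)
  15P = (11, 8)
  16P = (0, 7)
Match found at i = 16.

k = 16


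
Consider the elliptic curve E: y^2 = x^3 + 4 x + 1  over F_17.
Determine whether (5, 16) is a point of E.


Check whether y^2 = x^3 + 4 x + 1 (mod 17) for (x, y) = (5, 16).
LHS: y^2 = 16^2 mod 17 = 1
RHS: x^3 + 4 x + 1 = 5^3 + 4*5 + 1 mod 17 = 10
LHS != RHS

No, not on the curve


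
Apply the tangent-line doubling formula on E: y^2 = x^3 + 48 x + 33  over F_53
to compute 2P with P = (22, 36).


Doubling: s = (3 x1^2 + a) / (2 y1)
s = (3*22^2 + 48) / (2*36) mod 53 = 12
x3 = s^2 - 2 x1 mod 53 = 12^2 - 2*22 = 47
y3 = s (x1 - x3) - y1 mod 53 = 12 * (22 - 47) - 36 = 35

2P = (47, 35)


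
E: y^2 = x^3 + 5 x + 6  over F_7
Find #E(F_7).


For each x in F_7, count y with y^2 = x^3 + 5 x + 6 mod 7:
  x = 5: RHS = 2, y in [3, 4]  -> 2 point(s)
  x = 6: RHS = 0, y in [0]  -> 1 point(s)
Affine points: 3. Add the point at infinity: total = 4.

#E(F_7) = 4


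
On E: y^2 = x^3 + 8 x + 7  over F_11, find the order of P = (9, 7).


Compute successive multiples of P until we hit O:
  1P = (9, 7)
  2P = (2, 3)
  3P = (1, 7)
  4P = (1, 4)
  5P = (2, 8)
  6P = (9, 4)
  7P = O

ord(P) = 7


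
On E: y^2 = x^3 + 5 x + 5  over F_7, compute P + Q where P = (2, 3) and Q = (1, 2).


P != Q, so use the chord formula.
s = (y2 - y1) / (x2 - x1) = (6) / (6) mod 7 = 1
x3 = s^2 - x1 - x2 mod 7 = 1^2 - 2 - 1 = 5
y3 = s (x1 - x3) - y1 mod 7 = 1 * (2 - 5) - 3 = 1

P + Q = (5, 1)


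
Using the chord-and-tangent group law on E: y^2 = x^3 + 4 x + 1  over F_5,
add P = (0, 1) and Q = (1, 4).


P != Q, so use the chord formula.
s = (y2 - y1) / (x2 - x1) = (3) / (1) mod 5 = 3
x3 = s^2 - x1 - x2 mod 5 = 3^2 - 0 - 1 = 3
y3 = s (x1 - x3) - y1 mod 5 = 3 * (0 - 3) - 1 = 0

P + Q = (3, 0)


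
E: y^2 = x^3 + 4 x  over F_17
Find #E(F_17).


For each x in F_17, count y with y^2 = x^3 + 4 x + 0 mod 17:
  x = 0: RHS = 0, y in [0]  -> 1 point(s)
  x = 2: RHS = 16, y in [4, 13]  -> 2 point(s)
  x = 5: RHS = 9, y in [3, 14]  -> 2 point(s)
  x = 6: RHS = 2, y in [6, 11]  -> 2 point(s)
  x = 8: RHS = 0, y in [0]  -> 1 point(s)
  x = 9: RHS = 0, y in [0]  -> 1 point(s)
  x = 11: RHS = 15, y in [7, 10]  -> 2 point(s)
  x = 12: RHS = 8, y in [5, 12]  -> 2 point(s)
  x = 15: RHS = 1, y in [1, 16]  -> 2 point(s)
Affine points: 15. Add the point at infinity: total = 16.

#E(F_17) = 16


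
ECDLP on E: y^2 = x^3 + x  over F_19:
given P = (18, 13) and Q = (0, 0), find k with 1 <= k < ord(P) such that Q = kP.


Enumerate multiples of P until we hit Q = (0, 0):
  1P = (18, 13)
  2P = (0, 0)
Match found at i = 2.

k = 2


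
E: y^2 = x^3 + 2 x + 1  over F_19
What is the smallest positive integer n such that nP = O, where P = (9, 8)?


Compute successive multiples of P until we hit O:
  1P = (9, 8)
  2P = (12, 9)
  3P = (15, 9)
  4P = (4, 15)
  5P = (11, 10)
  6P = (0, 1)
  7P = (16, 14)
  8P = (18, 6)
  ... (continuing to 27P)
  27P = O

ord(P) = 27


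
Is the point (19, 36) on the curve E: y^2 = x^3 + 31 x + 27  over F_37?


Check whether y^2 = x^3 + 31 x + 27 (mod 37) for (x, y) = (19, 36).
LHS: y^2 = 36^2 mod 37 = 1
RHS: x^3 + 31 x + 27 = 19^3 + 31*19 + 27 mod 37 = 1
LHS = RHS

Yes, on the curve


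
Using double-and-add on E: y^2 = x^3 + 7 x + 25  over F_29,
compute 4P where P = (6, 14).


k = 4 = 100_2 (binary, LSB first: 001)
Double-and-add from P = (6, 14):
  bit 0 = 0: acc unchanged = O
  bit 1 = 0: acc unchanged = O
  bit 2 = 1: acc = O + (0, 5) = (0, 5)

4P = (0, 5)


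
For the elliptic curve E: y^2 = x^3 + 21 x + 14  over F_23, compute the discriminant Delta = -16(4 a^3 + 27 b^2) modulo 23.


4 a^3 + 27 b^2 = 4*21^3 + 27*14^2 = 37044 + 5292 = 42336
Delta = -16 * (42336) = -677376
Delta mod 23 = 20

Delta = 20 (mod 23)


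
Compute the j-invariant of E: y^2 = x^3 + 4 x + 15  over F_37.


Delta = -16(4 a^3 + 27 b^2) mod 37 = 10
-1728 * (4 a)^3 = -1728 * (4*4)^3 mod 37 = 27
j = 27 * 10^(-1) mod 37 = 36

j = 36 (mod 37)


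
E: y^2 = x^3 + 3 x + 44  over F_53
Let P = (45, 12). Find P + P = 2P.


Doubling: s = (3 x1^2 + a) / (2 y1)
s = (3*45^2 + 3) / (2*12) mod 53 = 28
x3 = s^2 - 2 x1 mod 53 = 28^2 - 2*45 = 5
y3 = s (x1 - x3) - y1 mod 53 = 28 * (45 - 5) - 12 = 48

2P = (5, 48)


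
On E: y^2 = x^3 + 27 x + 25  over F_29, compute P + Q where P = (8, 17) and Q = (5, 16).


P != Q, so use the chord formula.
s = (y2 - y1) / (x2 - x1) = (28) / (26) mod 29 = 10
x3 = s^2 - x1 - x2 mod 29 = 10^2 - 8 - 5 = 0
y3 = s (x1 - x3) - y1 mod 29 = 10 * (8 - 0) - 17 = 5

P + Q = (0, 5)


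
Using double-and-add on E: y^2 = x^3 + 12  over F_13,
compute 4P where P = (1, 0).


k = 4 = 100_2 (binary, LSB first: 001)
Double-and-add from P = (1, 0):
  bit 0 = 0: acc unchanged = O
  bit 1 = 0: acc unchanged = O
  bit 2 = 1: acc = O + O = O

4P = O


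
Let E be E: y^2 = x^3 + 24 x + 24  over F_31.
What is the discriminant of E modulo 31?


4 a^3 + 27 b^2 = 4*24^3 + 27*24^2 = 55296 + 15552 = 70848
Delta = -16 * (70848) = -1133568
Delta mod 31 = 9

Delta = 9 (mod 31)


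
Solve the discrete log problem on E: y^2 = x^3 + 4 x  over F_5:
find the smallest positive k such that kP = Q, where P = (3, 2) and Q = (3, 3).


Enumerate multiples of P until we hit Q = (3, 3):
  1P = (3, 2)
  2P = (0, 0)
  3P = (3, 3)
Match found at i = 3.

k = 3


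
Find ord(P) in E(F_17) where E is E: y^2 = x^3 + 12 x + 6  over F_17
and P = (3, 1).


Compute successive multiples of P until we hit O:
  1P = (3, 1)
  2P = (13, 8)
  3P = (2, 15)
  4P = (4, 13)
  5P = (1, 6)
  6P = (15, 12)
  7P = (12, 12)
  8P = (10, 15)
  ... (continuing to 23P)
  23P = O

ord(P) = 23


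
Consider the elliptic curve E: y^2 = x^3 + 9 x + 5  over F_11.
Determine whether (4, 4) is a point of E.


Check whether y^2 = x^3 + 9 x + 5 (mod 11) for (x, y) = (4, 4).
LHS: y^2 = 4^2 mod 11 = 5
RHS: x^3 + 9 x + 5 = 4^3 + 9*4 + 5 mod 11 = 6
LHS != RHS

No, not on the curve


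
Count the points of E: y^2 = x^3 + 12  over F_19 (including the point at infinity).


For each x in F_19, count y with y^2 = x^3 + 0 x + 12 mod 19:
  x = 2: RHS = 1, y in [1, 18]  -> 2 point(s)
  x = 3: RHS = 1, y in [1, 18]  -> 2 point(s)
  x = 4: RHS = 0, y in [0]  -> 1 point(s)
  x = 5: RHS = 4, y in [2, 17]  -> 2 point(s)
  x = 6: RHS = 0, y in [0]  -> 1 point(s)
  x = 8: RHS = 11, y in [7, 12]  -> 2 point(s)
  x = 9: RHS = 0, y in [0]  -> 1 point(s)
  x = 10: RHS = 5, y in [9, 10]  -> 2 point(s)
  x = 12: RHS = 11, y in [7, 12]  -> 2 point(s)
  x = 13: RHS = 5, y in [9, 10]  -> 2 point(s)
  x = 14: RHS = 1, y in [1, 18]  -> 2 point(s)
  x = 15: RHS = 5, y in [9, 10]  -> 2 point(s)
  x = 16: RHS = 4, y in [2, 17]  -> 2 point(s)
  x = 17: RHS = 4, y in [2, 17]  -> 2 point(s)
  x = 18: RHS = 11, y in [7, 12]  -> 2 point(s)
Affine points: 27. Add the point at infinity: total = 28.

#E(F_19) = 28


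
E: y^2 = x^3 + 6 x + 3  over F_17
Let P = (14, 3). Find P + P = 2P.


Doubling: s = (3 x1^2 + a) / (2 y1)
s = (3*14^2 + 6) / (2*3) mod 17 = 14
x3 = s^2 - 2 x1 mod 17 = 14^2 - 2*14 = 15
y3 = s (x1 - x3) - y1 mod 17 = 14 * (14 - 15) - 3 = 0

2P = (15, 0)


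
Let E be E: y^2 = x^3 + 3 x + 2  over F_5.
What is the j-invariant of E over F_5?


Delta = -16(4 a^3 + 27 b^2) mod 5 = 4
-1728 * (4 a)^3 = -1728 * (4*3)^3 mod 5 = 1
j = 1 * 4^(-1) mod 5 = 4

j = 4 (mod 5)


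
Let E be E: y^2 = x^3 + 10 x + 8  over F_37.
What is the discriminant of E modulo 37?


4 a^3 + 27 b^2 = 4*10^3 + 27*8^2 = 4000 + 1728 = 5728
Delta = -16 * (5728) = -91648
Delta mod 37 = 1

Delta = 1 (mod 37)


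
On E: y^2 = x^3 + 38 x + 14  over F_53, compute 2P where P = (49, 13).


Doubling: s = (3 x1^2 + a) / (2 y1)
s = (3*49^2 + 38) / (2*13) mod 53 = 40
x3 = s^2 - 2 x1 mod 53 = 40^2 - 2*49 = 18
y3 = s (x1 - x3) - y1 mod 53 = 40 * (49 - 18) - 13 = 8

2P = (18, 8)


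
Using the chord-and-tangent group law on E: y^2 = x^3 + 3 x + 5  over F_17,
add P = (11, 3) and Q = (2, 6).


P != Q, so use the chord formula.
s = (y2 - y1) / (x2 - x1) = (3) / (8) mod 17 = 11
x3 = s^2 - x1 - x2 mod 17 = 11^2 - 11 - 2 = 6
y3 = s (x1 - x3) - y1 mod 17 = 11 * (11 - 6) - 3 = 1

P + Q = (6, 1)


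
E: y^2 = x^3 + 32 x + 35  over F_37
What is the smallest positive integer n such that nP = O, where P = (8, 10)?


Compute successive multiples of P until we hit O:
  1P = (8, 10)
  2P = (31, 21)
  3P = (9, 4)
  4P = (19, 19)
  5P = (7, 11)
  6P = (23, 5)
  7P = (2, 25)
  8P = (24, 30)
  ... (continuing to 20P)
  20P = O

ord(P) = 20


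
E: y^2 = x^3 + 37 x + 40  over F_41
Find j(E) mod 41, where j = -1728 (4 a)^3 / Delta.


Delta = -16(4 a^3 + 27 b^2) mod 41 = 15
-1728 * (4 a)^3 = -1728 * (4*37)^3 mod 41 = 17
j = 17 * 15^(-1) mod 41 = 23

j = 23 (mod 41)


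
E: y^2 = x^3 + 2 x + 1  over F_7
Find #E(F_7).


For each x in F_7, count y with y^2 = x^3 + 2 x + 1 mod 7:
  x = 0: RHS = 1, y in [1, 6]  -> 2 point(s)
  x = 1: RHS = 4, y in [2, 5]  -> 2 point(s)
Affine points: 4. Add the point at infinity: total = 5.

#E(F_7) = 5


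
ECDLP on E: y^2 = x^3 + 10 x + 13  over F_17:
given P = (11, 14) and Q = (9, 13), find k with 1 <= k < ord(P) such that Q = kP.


Enumerate multiples of P until we hit Q = (9, 13):
  1P = (11, 14)
  2P = (4, 7)
  3P = (3, 11)
  4P = (5, 1)
  5P = (9, 13)
Match found at i = 5.

k = 5


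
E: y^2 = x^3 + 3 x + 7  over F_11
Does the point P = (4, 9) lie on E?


Check whether y^2 = x^3 + 3 x + 7 (mod 11) for (x, y) = (4, 9).
LHS: y^2 = 9^2 mod 11 = 4
RHS: x^3 + 3 x + 7 = 4^3 + 3*4 + 7 mod 11 = 6
LHS != RHS

No, not on the curve


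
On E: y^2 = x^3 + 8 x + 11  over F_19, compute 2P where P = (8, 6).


k = 2 = 10_2 (binary, LSB first: 01)
Double-and-add from P = (8, 6):
  bit 0 = 0: acc unchanged = O
  bit 1 = 1: acc = O + (0, 7) = (0, 7)

2P = (0, 7)


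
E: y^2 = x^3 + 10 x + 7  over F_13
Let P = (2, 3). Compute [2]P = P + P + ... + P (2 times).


k = 2 = 10_2 (binary, LSB first: 01)
Double-and-add from P = (2, 3):
  bit 0 = 0: acc unchanged = O
  bit 1 = 1: acc = O + (8, 1) = (8, 1)

2P = (8, 1)


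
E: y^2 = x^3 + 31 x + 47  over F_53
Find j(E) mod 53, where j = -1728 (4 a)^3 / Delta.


Delta = -16(4 a^3 + 27 b^2) mod 53 = 28
-1728 * (4 a)^3 = -1728 * (4*31)^3 mod 53 = 42
j = 42 * 28^(-1) mod 53 = 28

j = 28 (mod 53)


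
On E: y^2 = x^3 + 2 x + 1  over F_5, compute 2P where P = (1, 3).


Doubling: s = (3 x1^2 + a) / (2 y1)
s = (3*1^2 + 2) / (2*3) mod 5 = 0
x3 = s^2 - 2 x1 mod 5 = 0^2 - 2*1 = 3
y3 = s (x1 - x3) - y1 mod 5 = 0 * (1 - 3) - 3 = 2

2P = (3, 2)


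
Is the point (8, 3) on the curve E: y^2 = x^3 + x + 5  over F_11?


Check whether y^2 = x^3 + 1 x + 5 (mod 11) for (x, y) = (8, 3).
LHS: y^2 = 3^2 mod 11 = 9
RHS: x^3 + 1 x + 5 = 8^3 + 1*8 + 5 mod 11 = 8
LHS != RHS

No, not on the curve


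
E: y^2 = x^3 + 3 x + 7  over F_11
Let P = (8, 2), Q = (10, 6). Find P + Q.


P != Q, so use the chord formula.
s = (y2 - y1) / (x2 - x1) = (4) / (2) mod 11 = 2
x3 = s^2 - x1 - x2 mod 11 = 2^2 - 8 - 10 = 8
y3 = s (x1 - x3) - y1 mod 11 = 2 * (8 - 8) - 2 = 9

P + Q = (8, 9)


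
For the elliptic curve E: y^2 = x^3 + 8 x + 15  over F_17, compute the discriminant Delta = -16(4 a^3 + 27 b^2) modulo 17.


4 a^3 + 27 b^2 = 4*8^3 + 27*15^2 = 2048 + 6075 = 8123
Delta = -16 * (8123) = -129968
Delta mod 17 = 14

Delta = 14 (mod 17)


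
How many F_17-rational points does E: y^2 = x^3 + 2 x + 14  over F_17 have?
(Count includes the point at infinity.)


For each x in F_17, count y with y^2 = x^3 + 2 x + 14 mod 17:
  x = 1: RHS = 0, y in [0]  -> 1 point(s)
  x = 2: RHS = 9, y in [3, 14]  -> 2 point(s)
  x = 3: RHS = 13, y in [8, 9]  -> 2 point(s)
  x = 4: RHS = 1, y in [1, 16]  -> 2 point(s)
  x = 5: RHS = 13, y in [8, 9]  -> 2 point(s)
  x = 6: RHS = 4, y in [2, 15]  -> 2 point(s)
  x = 8: RHS = 15, y in [7, 10]  -> 2 point(s)
  x = 9: RHS = 13, y in [8, 9]  -> 2 point(s)
  x = 12: RHS = 15, y in [7, 10]  -> 2 point(s)
  x = 14: RHS = 15, y in [7, 10]  -> 2 point(s)
  x = 15: RHS = 2, y in [6, 11]  -> 2 point(s)
Affine points: 21. Add the point at infinity: total = 22.

#E(F_17) = 22


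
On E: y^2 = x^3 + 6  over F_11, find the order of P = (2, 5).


Compute successive multiples of P until we hit O:
  1P = (2, 5)
  2P = (8, 1)
  3P = (10, 4)
  4P = (4, 9)
  5P = (9, 3)
  6P = (3, 0)
  7P = (9, 8)
  8P = (4, 2)
  ... (continuing to 12P)
  12P = O

ord(P) = 12


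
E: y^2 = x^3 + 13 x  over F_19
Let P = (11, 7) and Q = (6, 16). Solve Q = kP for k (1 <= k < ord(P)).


Enumerate multiples of P until we hit Q = (6, 16):
  1P = (11, 7)
  2P = (6, 16)
Match found at i = 2.

k = 2


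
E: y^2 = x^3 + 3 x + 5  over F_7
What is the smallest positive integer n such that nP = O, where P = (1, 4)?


Compute successive multiples of P until we hit O:
  1P = (1, 4)
  2P = (6, 1)
  3P = (4, 2)
  4P = (4, 5)
  5P = (6, 6)
  6P = (1, 3)
  7P = O

ord(P) = 7


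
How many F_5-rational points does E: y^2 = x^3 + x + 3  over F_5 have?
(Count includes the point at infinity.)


For each x in F_5, count y with y^2 = x^3 + 1 x + 3 mod 5:
  x = 1: RHS = 0, y in [0]  -> 1 point(s)
  x = 4: RHS = 1, y in [1, 4]  -> 2 point(s)
Affine points: 3. Add the point at infinity: total = 4.

#E(F_5) = 4


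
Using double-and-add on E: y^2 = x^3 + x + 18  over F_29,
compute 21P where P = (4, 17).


k = 21 = 10101_2 (binary, LSB first: 10101)
Double-and-add from P = (4, 17):
  bit 0 = 1: acc = O + (4, 17) = (4, 17)
  bit 1 = 0: acc unchanged = (4, 17)
  bit 2 = 1: acc = (4, 17) + (20, 18) = (28, 25)
  bit 3 = 0: acc unchanged = (28, 25)
  bit 4 = 1: acc = (28, 25) + (19, 20) = (2, 12)

21P = (2, 12)


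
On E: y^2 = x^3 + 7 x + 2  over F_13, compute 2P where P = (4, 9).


Doubling: s = (3 x1^2 + a) / (2 y1)
s = (3*4^2 + 7) / (2*9) mod 13 = 11
x3 = s^2 - 2 x1 mod 13 = 11^2 - 2*4 = 9
y3 = s (x1 - x3) - y1 mod 13 = 11 * (4 - 9) - 9 = 1

2P = (9, 1)


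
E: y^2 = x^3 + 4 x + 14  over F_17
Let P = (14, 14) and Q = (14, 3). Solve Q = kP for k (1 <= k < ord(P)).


Enumerate multiples of P until we hit Q = (14, 3):
  1P = (14, 14)
  2P = (2, 9)
  3P = (2, 8)
  4P = (14, 3)
Match found at i = 4.

k = 4


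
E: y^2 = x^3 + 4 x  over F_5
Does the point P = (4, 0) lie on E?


Check whether y^2 = x^3 + 4 x + 0 (mod 5) for (x, y) = (4, 0).
LHS: y^2 = 0^2 mod 5 = 0
RHS: x^3 + 4 x + 0 = 4^3 + 4*4 + 0 mod 5 = 0
LHS = RHS

Yes, on the curve


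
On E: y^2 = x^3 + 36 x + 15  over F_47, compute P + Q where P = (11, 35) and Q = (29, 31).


P != Q, so use the chord formula.
s = (y2 - y1) / (x2 - x1) = (43) / (18) mod 47 = 5
x3 = s^2 - x1 - x2 mod 47 = 5^2 - 11 - 29 = 32
y3 = s (x1 - x3) - y1 mod 47 = 5 * (11 - 32) - 35 = 1

P + Q = (32, 1)


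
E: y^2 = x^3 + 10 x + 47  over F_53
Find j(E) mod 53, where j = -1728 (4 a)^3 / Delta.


Delta = -16(4 a^3 + 27 b^2) mod 53 = 1
-1728 * (4 a)^3 = -1728 * (4*10)^3 mod 53 = 26
j = 26 * 1^(-1) mod 53 = 26

j = 26 (mod 53)


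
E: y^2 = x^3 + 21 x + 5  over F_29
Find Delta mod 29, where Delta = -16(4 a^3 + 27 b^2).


4 a^3 + 27 b^2 = 4*21^3 + 27*5^2 = 37044 + 675 = 37719
Delta = -16 * (37719) = -603504
Delta mod 29 = 15

Delta = 15 (mod 29)


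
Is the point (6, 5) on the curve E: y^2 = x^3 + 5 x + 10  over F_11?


Check whether y^2 = x^3 + 5 x + 10 (mod 11) for (x, y) = (6, 5).
LHS: y^2 = 5^2 mod 11 = 3
RHS: x^3 + 5 x + 10 = 6^3 + 5*6 + 10 mod 11 = 3
LHS = RHS

Yes, on the curve


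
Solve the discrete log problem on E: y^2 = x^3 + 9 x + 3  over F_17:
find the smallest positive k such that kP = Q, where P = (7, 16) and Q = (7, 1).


Enumerate multiples of P until we hit Q = (7, 1):
  1P = (7, 16)
  2P = (1, 9)
  3P = (8, 14)
  4P = (6, 16)
  5P = (4, 1)
  6P = (14, 0)
  7P = (4, 16)
  8P = (6, 1)
  9P = (8, 3)
  10P = (1, 8)
  11P = (7, 1)
Match found at i = 11.

k = 11


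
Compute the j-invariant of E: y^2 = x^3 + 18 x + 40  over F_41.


Delta = -16(4 a^3 + 27 b^2) mod 41 = 35
-1728 * (4 a)^3 = -1728 * (4*18)^3 mod 41 = 14
j = 14 * 35^(-1) mod 41 = 25

j = 25 (mod 41)


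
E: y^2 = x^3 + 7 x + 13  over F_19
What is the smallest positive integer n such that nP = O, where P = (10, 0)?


Compute successive multiples of P until we hit O:
  1P = (10, 0)
  2P = O

ord(P) = 2


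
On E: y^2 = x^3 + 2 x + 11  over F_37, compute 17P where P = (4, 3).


k = 17 = 10001_2 (binary, LSB first: 10001)
Double-and-add from P = (4, 3):
  bit 0 = 1: acc = O + (4, 3) = (4, 3)
  bit 1 = 0: acc unchanged = (4, 3)
  bit 2 = 0: acc unchanged = (4, 3)
  bit 3 = 0: acc unchanged = (4, 3)
  bit 4 = 1: acc = (4, 3) + (27, 8) = (15, 30)

17P = (15, 30)


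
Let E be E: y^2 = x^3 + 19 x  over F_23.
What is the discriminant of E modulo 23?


4 a^3 + 27 b^2 = 4*19^3 + 27*0^2 = 27436 + 0 = 27436
Delta = -16 * (27436) = -438976
Delta mod 23 = 2

Delta = 2 (mod 23)


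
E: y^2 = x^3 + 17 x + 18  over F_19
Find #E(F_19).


For each x in F_19, count y with y^2 = x^3 + 17 x + 18 mod 19:
  x = 1: RHS = 17, y in [6, 13]  -> 2 point(s)
  x = 3: RHS = 1, y in [1, 18]  -> 2 point(s)
  x = 4: RHS = 17, y in [6, 13]  -> 2 point(s)
  x = 5: RHS = 0, y in [0]  -> 1 point(s)
  x = 7: RHS = 5, y in [9, 10]  -> 2 point(s)
  x = 8: RHS = 1, y in [1, 18]  -> 2 point(s)
  x = 9: RHS = 7, y in [8, 11]  -> 2 point(s)
  x = 11: RHS = 16, y in [4, 15]  -> 2 point(s)
  x = 13: RHS = 4, y in [2, 17]  -> 2 point(s)
  x = 14: RHS = 17, y in [6, 13]  -> 2 point(s)
  x = 15: RHS = 0, y in [0]  -> 1 point(s)
  x = 16: RHS = 16, y in [4, 15]  -> 2 point(s)
  x = 18: RHS = 0, y in [0]  -> 1 point(s)
Affine points: 23. Add the point at infinity: total = 24.

#E(F_19) = 24


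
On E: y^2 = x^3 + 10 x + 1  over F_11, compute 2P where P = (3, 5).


Doubling: s = (3 x1^2 + a) / (2 y1)
s = (3*3^2 + 10) / (2*5) mod 11 = 7
x3 = s^2 - 2 x1 mod 11 = 7^2 - 2*3 = 10
y3 = s (x1 - x3) - y1 mod 11 = 7 * (3 - 10) - 5 = 1

2P = (10, 1)


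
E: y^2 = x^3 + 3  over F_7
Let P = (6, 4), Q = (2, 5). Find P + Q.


P != Q, so use the chord formula.
s = (y2 - y1) / (x2 - x1) = (1) / (3) mod 7 = 5
x3 = s^2 - x1 - x2 mod 7 = 5^2 - 6 - 2 = 3
y3 = s (x1 - x3) - y1 mod 7 = 5 * (6 - 3) - 4 = 4

P + Q = (3, 4)


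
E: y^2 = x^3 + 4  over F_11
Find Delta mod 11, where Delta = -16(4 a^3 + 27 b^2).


4 a^3 + 27 b^2 = 4*0^3 + 27*4^2 = 0 + 432 = 432
Delta = -16 * (432) = -6912
Delta mod 11 = 7

Delta = 7 (mod 11)


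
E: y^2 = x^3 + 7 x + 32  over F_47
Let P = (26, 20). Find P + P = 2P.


Doubling: s = (3 x1^2 + a) / (2 y1)
s = (3*26^2 + 7) / (2*20) mod 47 = 45
x3 = s^2 - 2 x1 mod 47 = 45^2 - 2*26 = 46
y3 = s (x1 - x3) - y1 mod 47 = 45 * (26 - 46) - 20 = 20

2P = (46, 20)


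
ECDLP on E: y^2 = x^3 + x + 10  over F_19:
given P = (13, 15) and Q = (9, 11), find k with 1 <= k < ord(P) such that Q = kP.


Enumerate multiples of P until we hit Q = (9, 11):
  1P = (13, 15)
  2P = (2, 18)
  3P = (8, 13)
  4P = (5, 11)
  5P = (6, 17)
  6P = (9, 11)
Match found at i = 6.

k = 6


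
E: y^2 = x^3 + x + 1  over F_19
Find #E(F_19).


For each x in F_19, count y with y^2 = x^3 + 1 x + 1 mod 19:
  x = 0: RHS = 1, y in [1, 18]  -> 2 point(s)
  x = 2: RHS = 11, y in [7, 12]  -> 2 point(s)
  x = 5: RHS = 17, y in [6, 13]  -> 2 point(s)
  x = 7: RHS = 9, y in [3, 16]  -> 2 point(s)
  x = 9: RHS = 17, y in [6, 13]  -> 2 point(s)
  x = 10: RHS = 4, y in [2, 17]  -> 2 point(s)
  x = 13: RHS = 7, y in [8, 11]  -> 2 point(s)
  x = 14: RHS = 4, y in [2, 17]  -> 2 point(s)
  x = 15: RHS = 9, y in [3, 16]  -> 2 point(s)
  x = 16: RHS = 9, y in [3, 16]  -> 2 point(s)
Affine points: 20. Add the point at infinity: total = 21.

#E(F_19) = 21


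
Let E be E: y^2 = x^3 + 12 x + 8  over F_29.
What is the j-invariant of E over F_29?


Delta = -16(4 a^3 + 27 b^2) mod 29 = 3
-1728 * (4 a)^3 = -1728 * (4*12)^3 mod 29 = 6
j = 6 * 3^(-1) mod 29 = 2

j = 2 (mod 29)


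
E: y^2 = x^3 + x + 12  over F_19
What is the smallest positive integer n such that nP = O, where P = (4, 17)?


Compute successive multiples of P until we hit O:
  1P = (4, 17)
  2P = (15, 18)
  3P = (11, 10)
  4P = (5, 3)
  5P = (16, 18)
  6P = (6, 5)
  7P = (7, 1)
  8P = (9, 16)
  ... (continuing to 22P)
  22P = O

ord(P) = 22


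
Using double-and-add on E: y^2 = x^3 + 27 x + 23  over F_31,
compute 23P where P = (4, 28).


k = 23 = 10111_2 (binary, LSB first: 11101)
Double-and-add from P = (4, 28):
  bit 0 = 1: acc = O + (4, 28) = (4, 28)
  bit 1 = 1: acc = (4, 28) + (1, 12) = (20, 21)
  bit 2 = 1: acc = (20, 21) + (17, 30) = (3, 21)
  bit 3 = 0: acc unchanged = (3, 21)
  bit 4 = 1: acc = (3, 21) + (23, 16) = (7, 11)

23P = (7, 11)


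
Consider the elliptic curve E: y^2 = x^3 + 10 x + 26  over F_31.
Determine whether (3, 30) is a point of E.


Check whether y^2 = x^3 + 10 x + 26 (mod 31) for (x, y) = (3, 30).
LHS: y^2 = 30^2 mod 31 = 1
RHS: x^3 + 10 x + 26 = 3^3 + 10*3 + 26 mod 31 = 21
LHS != RHS

No, not on the curve


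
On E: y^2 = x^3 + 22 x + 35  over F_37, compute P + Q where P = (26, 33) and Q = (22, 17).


P != Q, so use the chord formula.
s = (y2 - y1) / (x2 - x1) = (21) / (33) mod 37 = 4
x3 = s^2 - x1 - x2 mod 37 = 4^2 - 26 - 22 = 5
y3 = s (x1 - x3) - y1 mod 37 = 4 * (26 - 5) - 33 = 14

P + Q = (5, 14)


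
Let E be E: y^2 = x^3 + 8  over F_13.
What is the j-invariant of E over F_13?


Delta = -16(4 a^3 + 27 b^2) mod 13 = 3
-1728 * (4 a)^3 = -1728 * (4*0)^3 mod 13 = 0
j = 0 * 3^(-1) mod 13 = 0

j = 0 (mod 13)


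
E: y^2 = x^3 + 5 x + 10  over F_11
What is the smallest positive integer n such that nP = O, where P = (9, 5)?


Compute successive multiples of P until we hit O:
  1P = (9, 5)
  2P = (7, 5)
  3P = (6, 6)
  4P = (1, 7)
  5P = (10, 9)
  6P = (8, 10)
  7P = (8, 1)
  8P = (10, 2)
  ... (continuing to 13P)
  13P = O

ord(P) = 13


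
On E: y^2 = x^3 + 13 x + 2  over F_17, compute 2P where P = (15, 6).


Doubling: s = (3 x1^2 + a) / (2 y1)
s = (3*15^2 + 13) / (2*6) mod 17 = 12
x3 = s^2 - 2 x1 mod 17 = 12^2 - 2*15 = 12
y3 = s (x1 - x3) - y1 mod 17 = 12 * (15 - 12) - 6 = 13

2P = (12, 13)


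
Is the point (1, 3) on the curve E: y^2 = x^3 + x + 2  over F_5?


Check whether y^2 = x^3 + 1 x + 2 (mod 5) for (x, y) = (1, 3).
LHS: y^2 = 3^2 mod 5 = 4
RHS: x^3 + 1 x + 2 = 1^3 + 1*1 + 2 mod 5 = 4
LHS = RHS

Yes, on the curve


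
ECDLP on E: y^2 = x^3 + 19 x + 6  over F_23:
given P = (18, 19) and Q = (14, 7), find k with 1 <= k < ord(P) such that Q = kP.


Enumerate multiples of P until we hit Q = (14, 7):
  1P = (18, 19)
  2P = (0, 11)
  3P = (14, 16)
  4P = (16, 17)
  5P = (13, 9)
  6P = (19, 2)
  7P = (22, 3)
  8P = (22, 20)
  9P = (19, 21)
  10P = (13, 14)
  11P = (16, 6)
  12P = (14, 7)
Match found at i = 12.

k = 12


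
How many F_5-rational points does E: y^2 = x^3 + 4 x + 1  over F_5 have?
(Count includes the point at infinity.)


For each x in F_5, count y with y^2 = x^3 + 4 x + 1 mod 5:
  x = 0: RHS = 1, y in [1, 4]  -> 2 point(s)
  x = 1: RHS = 1, y in [1, 4]  -> 2 point(s)
  x = 3: RHS = 0, y in [0]  -> 1 point(s)
  x = 4: RHS = 1, y in [1, 4]  -> 2 point(s)
Affine points: 7. Add the point at infinity: total = 8.

#E(F_5) = 8


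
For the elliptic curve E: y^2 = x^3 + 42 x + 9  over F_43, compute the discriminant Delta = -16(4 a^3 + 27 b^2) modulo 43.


4 a^3 + 27 b^2 = 4*42^3 + 27*9^2 = 296352 + 2187 = 298539
Delta = -16 * (298539) = -4776624
Delta mod 43 = 31

Delta = 31 (mod 43)


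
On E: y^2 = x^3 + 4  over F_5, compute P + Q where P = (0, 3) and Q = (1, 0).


P != Q, so use the chord formula.
s = (y2 - y1) / (x2 - x1) = (2) / (1) mod 5 = 2
x3 = s^2 - x1 - x2 mod 5 = 2^2 - 0 - 1 = 3
y3 = s (x1 - x3) - y1 mod 5 = 2 * (0 - 3) - 3 = 1

P + Q = (3, 1)


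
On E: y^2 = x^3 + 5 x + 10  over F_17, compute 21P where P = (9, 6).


k = 21 = 10101_2 (binary, LSB first: 10101)
Double-and-add from P = (9, 6):
  bit 0 = 1: acc = O + (9, 6) = (9, 6)
  bit 1 = 0: acc unchanged = (9, 6)
  bit 2 = 1: acc = (9, 6) + (12, 9) = (14, 6)
  bit 3 = 0: acc unchanged = (14, 6)
  bit 4 = 1: acc = (14, 6) + (16, 15) = (3, 1)

21P = (3, 1)


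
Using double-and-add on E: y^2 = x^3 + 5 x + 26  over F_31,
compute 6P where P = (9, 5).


k = 6 = 110_2 (binary, LSB first: 011)
Double-and-add from P = (9, 5):
  bit 0 = 0: acc unchanged = O
  bit 1 = 1: acc = O + (13, 26) = (13, 26)
  bit 2 = 1: acc = (13, 26) + (15, 2) = (23, 1)

6P = (23, 1)


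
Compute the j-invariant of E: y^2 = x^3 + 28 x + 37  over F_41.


Delta = -16(4 a^3 + 27 b^2) mod 41 = 36
-1728 * (4 a)^3 = -1728 * (4*28)^3 mod 41 = 32
j = 32 * 36^(-1) mod 41 = 10

j = 10 (mod 41)


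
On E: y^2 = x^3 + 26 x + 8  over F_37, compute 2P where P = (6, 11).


Doubling: s = (3 x1^2 + a) / (2 y1)
s = (3*6^2 + 26) / (2*11) mod 37 = 33
x3 = s^2 - 2 x1 mod 37 = 33^2 - 2*6 = 4
y3 = s (x1 - x3) - y1 mod 37 = 33 * (6 - 4) - 11 = 18

2P = (4, 18)


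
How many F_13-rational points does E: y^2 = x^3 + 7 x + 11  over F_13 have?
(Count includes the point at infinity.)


For each x in F_13, count y with y^2 = x^3 + 7 x + 11 mod 13:
  x = 4: RHS = 12, y in [5, 8]  -> 2 point(s)
  x = 6: RHS = 9, y in [3, 10]  -> 2 point(s)
  x = 7: RHS = 0, y in [0]  -> 1 point(s)
  x = 9: RHS = 10, y in [6, 7]  -> 2 point(s)
  x = 12: RHS = 3, y in [4, 9]  -> 2 point(s)
Affine points: 9. Add the point at infinity: total = 10.

#E(F_13) = 10


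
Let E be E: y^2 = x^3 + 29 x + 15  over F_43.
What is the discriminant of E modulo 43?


4 a^3 + 27 b^2 = 4*29^3 + 27*15^2 = 97556 + 6075 = 103631
Delta = -16 * (103631) = -1658096
Delta mod 43 = 27

Delta = 27 (mod 43)


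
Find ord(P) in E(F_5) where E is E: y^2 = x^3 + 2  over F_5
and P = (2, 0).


Compute successive multiples of P until we hit O:
  1P = (2, 0)
  2P = O

ord(P) = 2


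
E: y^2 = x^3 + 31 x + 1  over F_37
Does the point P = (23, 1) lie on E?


Check whether y^2 = x^3 + 31 x + 1 (mod 37) for (x, y) = (23, 1).
LHS: y^2 = 1^2 mod 37 = 1
RHS: x^3 + 31 x + 1 = 23^3 + 31*23 + 1 mod 37 = 5
LHS != RHS

No, not on the curve


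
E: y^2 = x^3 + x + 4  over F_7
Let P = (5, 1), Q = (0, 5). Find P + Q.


P != Q, so use the chord formula.
s = (y2 - y1) / (x2 - x1) = (4) / (2) mod 7 = 2
x3 = s^2 - x1 - x2 mod 7 = 2^2 - 5 - 0 = 6
y3 = s (x1 - x3) - y1 mod 7 = 2 * (5 - 6) - 1 = 4

P + Q = (6, 4)


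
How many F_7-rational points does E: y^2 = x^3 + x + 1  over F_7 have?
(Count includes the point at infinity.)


For each x in F_7, count y with y^2 = x^3 + 1 x + 1 mod 7:
  x = 0: RHS = 1, y in [1, 6]  -> 2 point(s)
  x = 2: RHS = 4, y in [2, 5]  -> 2 point(s)
Affine points: 4. Add the point at infinity: total = 5.

#E(F_7) = 5


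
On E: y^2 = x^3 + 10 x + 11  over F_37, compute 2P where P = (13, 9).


Doubling: s = (3 x1^2 + a) / (2 y1)
s = (3*13^2 + 10) / (2*9) mod 37 = 2
x3 = s^2 - 2 x1 mod 37 = 2^2 - 2*13 = 15
y3 = s (x1 - x3) - y1 mod 37 = 2 * (13 - 15) - 9 = 24

2P = (15, 24)


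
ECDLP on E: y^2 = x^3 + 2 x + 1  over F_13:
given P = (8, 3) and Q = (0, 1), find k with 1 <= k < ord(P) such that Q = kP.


Enumerate multiples of P until we hit Q = (0, 1):
  1P = (8, 3)
  2P = (1, 11)
  3P = (0, 12)
  4P = (2, 0)
  5P = (0, 1)
Match found at i = 5.

k = 5


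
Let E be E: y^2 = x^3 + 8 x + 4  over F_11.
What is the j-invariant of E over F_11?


Delta = -16(4 a^3 + 27 b^2) mod 11 = 8
-1728 * (4 a)^3 = -1728 * (4*8)^3 mod 11 = 1
j = 1 * 8^(-1) mod 11 = 7

j = 7 (mod 11)


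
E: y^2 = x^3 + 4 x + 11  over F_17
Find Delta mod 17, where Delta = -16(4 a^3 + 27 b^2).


4 a^3 + 27 b^2 = 4*4^3 + 27*11^2 = 256 + 3267 = 3523
Delta = -16 * (3523) = -56368
Delta mod 17 = 4

Delta = 4 (mod 17)


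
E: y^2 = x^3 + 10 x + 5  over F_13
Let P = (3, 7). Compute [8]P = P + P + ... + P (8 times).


k = 8 = 1000_2 (binary, LSB first: 0001)
Double-and-add from P = (3, 7):
  bit 0 = 0: acc unchanged = O
  bit 1 = 0: acc unchanged = O
  bit 2 = 0: acc unchanged = O
  bit 3 = 1: acc = O + (11, 4) = (11, 4)

8P = (11, 4)


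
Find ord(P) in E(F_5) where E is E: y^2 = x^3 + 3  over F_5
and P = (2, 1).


Compute successive multiples of P until we hit O:
  1P = (2, 1)
  2P = (2, 4)
  3P = O

ord(P) = 3


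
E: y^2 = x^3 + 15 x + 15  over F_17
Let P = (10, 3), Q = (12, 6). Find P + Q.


P != Q, so use the chord formula.
s = (y2 - y1) / (x2 - x1) = (3) / (2) mod 17 = 10
x3 = s^2 - x1 - x2 mod 17 = 10^2 - 10 - 12 = 10
y3 = s (x1 - x3) - y1 mod 17 = 10 * (10 - 10) - 3 = 14

P + Q = (10, 14)


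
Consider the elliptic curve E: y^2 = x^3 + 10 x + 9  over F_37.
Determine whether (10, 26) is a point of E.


Check whether y^2 = x^3 + 10 x + 9 (mod 37) for (x, y) = (10, 26).
LHS: y^2 = 26^2 mod 37 = 10
RHS: x^3 + 10 x + 9 = 10^3 + 10*10 + 9 mod 37 = 36
LHS != RHS

No, not on the curve


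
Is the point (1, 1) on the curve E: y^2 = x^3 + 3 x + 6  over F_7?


Check whether y^2 = x^3 + 3 x + 6 (mod 7) for (x, y) = (1, 1).
LHS: y^2 = 1^2 mod 7 = 1
RHS: x^3 + 3 x + 6 = 1^3 + 3*1 + 6 mod 7 = 3
LHS != RHS

No, not on the curve


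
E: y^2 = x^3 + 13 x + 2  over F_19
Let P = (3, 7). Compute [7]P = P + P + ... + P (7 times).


k = 7 = 111_2 (binary, LSB first: 111)
Double-and-add from P = (3, 7):
  bit 0 = 1: acc = O + (3, 7) = (3, 7)
  bit 1 = 1: acc = (3, 7) + (1, 15) = (12, 10)
  bit 2 = 1: acc = (12, 10) + (2, 6) = (12, 9)

7P = (12, 9)


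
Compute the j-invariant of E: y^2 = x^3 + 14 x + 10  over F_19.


Delta = -16(4 a^3 + 27 b^2) mod 19 = 7
-1728 * (4 a)^3 = -1728 * (4*14)^3 mod 19 = 18
j = 18 * 7^(-1) mod 19 = 8

j = 8 (mod 19)


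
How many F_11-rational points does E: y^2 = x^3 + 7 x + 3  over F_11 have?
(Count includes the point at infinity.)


For each x in F_11, count y with y^2 = x^3 + 7 x + 3 mod 11:
  x = 0: RHS = 3, y in [5, 6]  -> 2 point(s)
  x = 1: RHS = 0, y in [0]  -> 1 point(s)
  x = 2: RHS = 3, y in [5, 6]  -> 2 point(s)
  x = 5: RHS = 9, y in [3, 8]  -> 2 point(s)
  x = 9: RHS = 3, y in [5, 6]  -> 2 point(s)
Affine points: 9. Add the point at infinity: total = 10.

#E(F_11) = 10


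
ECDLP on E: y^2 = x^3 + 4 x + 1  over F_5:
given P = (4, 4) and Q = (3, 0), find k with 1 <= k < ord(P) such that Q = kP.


Enumerate multiples of P until we hit Q = (3, 0):
  1P = (4, 4)
  2P = (3, 0)
Match found at i = 2.

k = 2


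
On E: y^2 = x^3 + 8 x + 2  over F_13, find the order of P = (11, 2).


Compute successive multiples of P until we hit O:
  1P = (11, 2)
  2P = (3, 12)
  3P = (3, 1)
  4P = (11, 11)
  5P = O

ord(P) = 5


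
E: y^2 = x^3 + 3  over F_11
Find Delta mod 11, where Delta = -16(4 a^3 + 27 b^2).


4 a^3 + 27 b^2 = 4*0^3 + 27*3^2 = 0 + 243 = 243
Delta = -16 * (243) = -3888
Delta mod 11 = 6

Delta = 6 (mod 11)


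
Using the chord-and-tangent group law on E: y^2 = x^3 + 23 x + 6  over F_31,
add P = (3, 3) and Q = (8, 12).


P != Q, so use the chord formula.
s = (y2 - y1) / (x2 - x1) = (9) / (5) mod 31 = 8
x3 = s^2 - x1 - x2 mod 31 = 8^2 - 3 - 8 = 22
y3 = s (x1 - x3) - y1 mod 31 = 8 * (3 - 22) - 3 = 0

P + Q = (22, 0)


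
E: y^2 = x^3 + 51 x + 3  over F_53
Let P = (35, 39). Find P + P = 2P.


Doubling: s = (3 x1^2 + a) / (2 y1)
s = (3*35^2 + 51) / (2*39) mod 53 = 7
x3 = s^2 - 2 x1 mod 53 = 7^2 - 2*35 = 32
y3 = s (x1 - x3) - y1 mod 53 = 7 * (35 - 32) - 39 = 35

2P = (32, 35)


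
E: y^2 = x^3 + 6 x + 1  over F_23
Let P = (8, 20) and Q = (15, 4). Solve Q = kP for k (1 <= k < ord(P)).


Enumerate multiples of P until we hit Q = (15, 4):
  1P = (8, 20)
  2P = (15, 4)
Match found at i = 2.

k = 2


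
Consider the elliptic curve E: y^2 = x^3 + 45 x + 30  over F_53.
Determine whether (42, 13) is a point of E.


Check whether y^2 = x^3 + 45 x + 30 (mod 53) for (x, y) = (42, 13).
LHS: y^2 = 13^2 mod 53 = 10
RHS: x^3 + 45 x + 30 = 42^3 + 45*42 + 30 mod 53 = 6
LHS != RHS

No, not on the curve


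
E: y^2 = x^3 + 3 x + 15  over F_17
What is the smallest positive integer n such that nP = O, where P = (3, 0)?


Compute successive multiples of P until we hit O:
  1P = (3, 0)
  2P = O

ord(P) = 2


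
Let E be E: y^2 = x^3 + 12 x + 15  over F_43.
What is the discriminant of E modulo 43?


4 a^3 + 27 b^2 = 4*12^3 + 27*15^2 = 6912 + 6075 = 12987
Delta = -16 * (12987) = -207792
Delta mod 43 = 27

Delta = 27 (mod 43)


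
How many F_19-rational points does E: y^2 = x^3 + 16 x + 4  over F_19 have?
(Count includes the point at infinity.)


For each x in F_19, count y with y^2 = x^3 + 16 x + 4 mod 19:
  x = 0: RHS = 4, y in [2, 17]  -> 2 point(s)
  x = 2: RHS = 6, y in [5, 14]  -> 2 point(s)
  x = 5: RHS = 0, y in [0]  -> 1 point(s)
  x = 8: RHS = 17, y in [6, 13]  -> 2 point(s)
  x = 10: RHS = 5, y in [9, 10]  -> 2 point(s)
  x = 12: RHS = 5, y in [9, 10]  -> 2 point(s)
  x = 15: RHS = 9, y in [3, 16]  -> 2 point(s)
  x = 16: RHS = 5, y in [9, 10]  -> 2 point(s)
  x = 18: RHS = 6, y in [5, 14]  -> 2 point(s)
Affine points: 17. Add the point at infinity: total = 18.

#E(F_19) = 18


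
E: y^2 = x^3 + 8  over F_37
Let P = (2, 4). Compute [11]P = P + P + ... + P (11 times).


k = 11 = 1011_2 (binary, LSB first: 1101)
Double-and-add from P = (2, 4):
  bit 0 = 1: acc = O + (2, 4) = (2, 4)
  bit 1 = 1: acc = (2, 4) + (26, 34) = (36, 9)
  bit 2 = 0: acc unchanged = (36, 9)
  bit 3 = 1: acc = (36, 9) + (1, 34) = (36, 28)

11P = (36, 28)


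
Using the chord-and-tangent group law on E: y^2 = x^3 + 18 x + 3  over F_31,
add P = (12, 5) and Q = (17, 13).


P != Q, so use the chord formula.
s = (y2 - y1) / (x2 - x1) = (8) / (5) mod 31 = 14
x3 = s^2 - x1 - x2 mod 31 = 14^2 - 12 - 17 = 12
y3 = s (x1 - x3) - y1 mod 31 = 14 * (12 - 12) - 5 = 26

P + Q = (12, 26)


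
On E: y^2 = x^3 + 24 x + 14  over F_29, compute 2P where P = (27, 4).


Doubling: s = (3 x1^2 + a) / (2 y1)
s = (3*27^2 + 24) / (2*4) mod 29 = 19
x3 = s^2 - 2 x1 mod 29 = 19^2 - 2*27 = 17
y3 = s (x1 - x3) - y1 mod 29 = 19 * (27 - 17) - 4 = 12

2P = (17, 12)


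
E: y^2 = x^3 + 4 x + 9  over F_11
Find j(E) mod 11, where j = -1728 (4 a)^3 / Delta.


Delta = -16(4 a^3 + 27 b^2) mod 11 = 6
-1728 * (4 a)^3 = -1728 * (4*4)^3 mod 11 = 7
j = 7 * 6^(-1) mod 11 = 3

j = 3 (mod 11)


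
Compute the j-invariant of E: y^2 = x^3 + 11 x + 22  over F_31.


Delta = -16(4 a^3 + 27 b^2) mod 31 = 11
-1728 * (4 a)^3 = -1728 * (4*11)^3 mod 31 = 30
j = 30 * 11^(-1) mod 31 = 14

j = 14 (mod 31)


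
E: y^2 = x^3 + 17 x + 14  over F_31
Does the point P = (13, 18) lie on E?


Check whether y^2 = x^3 + 17 x + 14 (mod 31) for (x, y) = (13, 18).
LHS: y^2 = 18^2 mod 31 = 14
RHS: x^3 + 17 x + 14 = 13^3 + 17*13 + 14 mod 31 = 14
LHS = RHS

Yes, on the curve


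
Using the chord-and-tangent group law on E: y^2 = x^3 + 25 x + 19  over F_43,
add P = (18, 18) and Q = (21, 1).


P != Q, so use the chord formula.
s = (y2 - y1) / (x2 - x1) = (26) / (3) mod 43 = 23
x3 = s^2 - x1 - x2 mod 43 = 23^2 - 18 - 21 = 17
y3 = s (x1 - x3) - y1 mod 43 = 23 * (18 - 17) - 18 = 5

P + Q = (17, 5)


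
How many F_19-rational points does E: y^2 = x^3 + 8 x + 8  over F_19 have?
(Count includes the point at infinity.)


For each x in F_19, count y with y^2 = x^3 + 8 x + 8 mod 19:
  x = 1: RHS = 17, y in [6, 13]  -> 2 point(s)
  x = 4: RHS = 9, y in [3, 16]  -> 2 point(s)
  x = 6: RHS = 6, y in [5, 14]  -> 2 point(s)
  x = 9: RHS = 11, y in [7, 12]  -> 2 point(s)
  x = 10: RHS = 5, y in [9, 10]  -> 2 point(s)
  x = 15: RHS = 7, y in [8, 11]  -> 2 point(s)
Affine points: 12. Add the point at infinity: total = 13.

#E(F_19) = 13
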